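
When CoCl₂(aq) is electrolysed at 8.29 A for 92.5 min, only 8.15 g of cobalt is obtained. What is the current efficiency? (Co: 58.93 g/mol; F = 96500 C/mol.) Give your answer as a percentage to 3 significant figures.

Q = 8.29 × 5550 = 46010 C
n(e⁻) = 46010 / 96500 = 0.4768 mol
Co²⁺ + 2e⁻ → Co, so theoretical n(Co) = 0.2384 mol → 14.05 g
Efficiency = 8.15 / 14.05 = 0.5801 = 58.0%

58.0%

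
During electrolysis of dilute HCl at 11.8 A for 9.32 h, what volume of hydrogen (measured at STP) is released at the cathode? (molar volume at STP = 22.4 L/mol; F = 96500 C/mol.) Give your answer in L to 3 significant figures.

Q = It = 11.8 × 33552 = 3.959×10^5 C
n(e⁻) = Q/F = 3.959×10^5/96500 = 4.103 mol
2H⁺ + 2e⁻ → H₂, so n(H₂) = 4.103 / 2 = 2.052 mol
V = 2.052 × 22.4 = 45.96 L

46.0 L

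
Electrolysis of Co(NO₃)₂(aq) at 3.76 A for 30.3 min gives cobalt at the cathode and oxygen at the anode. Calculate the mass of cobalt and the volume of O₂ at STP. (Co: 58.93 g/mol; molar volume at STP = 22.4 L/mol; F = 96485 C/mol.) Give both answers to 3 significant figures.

Q = 3.76 × 1818 = 6836 C; n(e⁻) = 6836 / 96485 = 0.07085 mol
Cathode: Co²⁺ + 2e⁻ → Co → n(Co) = 0.07085/2 = 0.03543 mol → 2.09 g
Anode: 2H₂O → O₂ + 4H⁺ + 4e⁻ → n(O₂) = 0.07085/4 = 0.01771 mol → 0.397 L

2.09 g Co; 0.397 L O₂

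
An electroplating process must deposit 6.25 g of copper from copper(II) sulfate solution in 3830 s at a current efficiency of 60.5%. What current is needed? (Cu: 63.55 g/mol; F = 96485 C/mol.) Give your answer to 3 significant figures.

n(Cu) = 6.25 / 63.55 = 0.09835 mol
Cu²⁺ + 2e⁻ → Cu, so n(e⁻) = 2 × 0.09835 = 0.1967 mol
Q = 0.1967 × 96485 / 0.605 = 31370 C
I = Q / t = 31370 / 3830 s = 8.19 A

8.19 A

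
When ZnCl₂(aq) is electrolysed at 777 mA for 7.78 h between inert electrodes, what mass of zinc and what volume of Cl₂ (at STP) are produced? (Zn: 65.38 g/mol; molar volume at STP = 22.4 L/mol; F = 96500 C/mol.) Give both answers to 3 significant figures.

Q = 0.777 × 28008 = 21760 C; n(e⁻) = 21760 / 96500 = 0.2255 mol
Cathode: Zn²⁺ + 2e⁻ → Zn → n(Zn) = 0.2255/2 = 0.1128 mol → 7.37 g
Anode: 2Cl⁻ → Cl₂ + 2e⁻ → n(Cl₂) = 0.2255/2 = 0.1128 mol → 2.53 L

7.37 g Zn; 2.53 L Cl₂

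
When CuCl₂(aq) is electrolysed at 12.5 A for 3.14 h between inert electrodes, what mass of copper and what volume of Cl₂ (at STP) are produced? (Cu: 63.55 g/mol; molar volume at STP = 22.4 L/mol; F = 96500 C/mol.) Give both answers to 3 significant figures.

Q = 12.5 × 11304 = 1.413×10^5 C; n(e⁻) = 1.413×10^5 / 96500 = 1.464 mol
Cathode: Cu²⁺ + 2e⁻ → Cu → n(Cu) = 1.464/2 = 0.7320 mol → 46.5 g
Anode: 2Cl⁻ → Cl₂ + 2e⁻ → n(Cl₂) = 1.464/2 = 0.7320 mol → 16.4 L

46.5 g Cu; 16.4 L Cl₂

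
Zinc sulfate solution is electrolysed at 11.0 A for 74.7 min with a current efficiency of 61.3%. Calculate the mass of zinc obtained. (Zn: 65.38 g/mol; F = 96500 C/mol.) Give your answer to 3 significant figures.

Q = 11.0 × 4482 = 49300 C
n(e⁻) = 49300 / 96500 = 0.5109 mol
Zn²⁺ + 2e⁻ → Zn, so theoretical m(Zn) = 0.2555 × 65.38 = 16.70 g
Actual mass = 61.3% × 16.70 = 10.2 g

10.2 g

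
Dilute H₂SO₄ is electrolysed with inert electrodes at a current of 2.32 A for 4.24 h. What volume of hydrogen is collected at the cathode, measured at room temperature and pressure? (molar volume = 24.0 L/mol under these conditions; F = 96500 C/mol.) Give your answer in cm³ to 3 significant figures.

Q = 2.32 A × 15264 s = 35410 C
n(e⁻) = Q/F = 35410/96500 = 0.3669 mol
2H⁺ + 2e⁻ → H₂, so n(H₂) = 0.3669 / 2 = 0.1835 mol
V = 0.1835 × 24.0 = 4.404 L
= 4400 cm³

4400 cm³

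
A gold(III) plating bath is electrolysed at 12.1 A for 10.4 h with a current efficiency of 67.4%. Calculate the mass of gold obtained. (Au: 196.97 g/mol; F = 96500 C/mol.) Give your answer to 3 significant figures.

Q = 12.1 × 37440 = 4.530×10^5 C
n(e⁻) = 4.530×10^5 / 96500 = 4.694 mol
Au³⁺ + 3e⁻ → Au, so theoretical m(Au) = 1.565 × 196.97 = 308.3 g
Actual mass = 67.4% × 308.3 = 208 g

208 g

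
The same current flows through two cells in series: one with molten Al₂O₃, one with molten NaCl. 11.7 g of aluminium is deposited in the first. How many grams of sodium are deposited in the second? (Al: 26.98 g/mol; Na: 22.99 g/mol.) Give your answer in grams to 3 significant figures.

n(Al) = 11.7 / 26.98 = 0.4337 mol
Al³⁺ + 3e⁻ → Al, so n(e⁻) = 3 × 0.4337 = 1.301 mol
Same current for the same time ⇒ same n(e⁻) = 1.301 mol in both cells.
Na⁺ + e⁻ → Na, so n(Na) = 1.301 mol
m(Na) = 1.301 × 22.99 = 29.9 g

29.9 g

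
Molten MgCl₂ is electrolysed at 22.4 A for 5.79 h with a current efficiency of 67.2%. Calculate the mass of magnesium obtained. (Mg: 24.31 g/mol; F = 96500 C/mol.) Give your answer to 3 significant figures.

Q = 22.4 × 20844 = 4.669×10^5 C
n(e⁻) = 4.669×10^5 / 96500 = 4.838 mol
Mg²⁺ + 2e⁻ → Mg, so theoretical m(Mg) = 2.419 × 24.31 = 58.81 g
Actual mass = 67.2% × 58.81 = 39.5 g

39.5 g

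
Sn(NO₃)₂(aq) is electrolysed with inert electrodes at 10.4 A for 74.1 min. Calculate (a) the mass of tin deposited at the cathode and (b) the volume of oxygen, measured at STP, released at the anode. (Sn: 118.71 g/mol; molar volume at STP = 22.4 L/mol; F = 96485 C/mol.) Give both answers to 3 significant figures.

28.4 g Sn; 2.68 L O₂

Q = 10.4 × 4446 = 46240 C; n(e⁻) = 46240 / 96485 = 0.4792 mol
Cathode: Sn²⁺ + 2e⁻ → Sn → n(Sn) = 0.4792/2 = 0.2396 mol → 28.4 g
Anode: 2H₂O → O₂ + 4H⁺ + 4e⁻ → n(O₂) = 0.4792/4 = 0.1198 mol → 2.68 L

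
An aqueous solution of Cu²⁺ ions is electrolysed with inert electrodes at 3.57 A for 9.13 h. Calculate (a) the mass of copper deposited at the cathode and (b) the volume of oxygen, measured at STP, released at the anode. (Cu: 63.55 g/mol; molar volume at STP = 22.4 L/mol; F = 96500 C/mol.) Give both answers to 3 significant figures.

38.6 g Cu; 6.81 L O₂

Q = 3.57 × 32868 = 1.173×10^5 C; n(e⁻) = 1.173×10^5 / 96500 = 1.216 mol
Cathode: Cu²⁺ + 2e⁻ → Cu → n(Cu) = 1.216/2 = 0.6080 mol → 38.6 g
Anode: 2H₂O → O₂ + 4H⁺ + 4e⁻ → n(O₂) = 1.216/4 = 0.3040 mol → 6.81 L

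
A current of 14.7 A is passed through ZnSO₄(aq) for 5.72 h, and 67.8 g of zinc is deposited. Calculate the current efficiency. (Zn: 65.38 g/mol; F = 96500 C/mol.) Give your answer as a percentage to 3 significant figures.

Q = 14.7 × 20592 = 3.027×10^5 C
n(e⁻) = 3.027×10^5 / 96500 = 3.137 mol
Zn²⁺ + 2e⁻ → Zn, so theoretical n(Zn) = 1.569 mol → 102.6 g
Efficiency = 67.8 / 102.6 = 0.6608 = 66.1%

66.1%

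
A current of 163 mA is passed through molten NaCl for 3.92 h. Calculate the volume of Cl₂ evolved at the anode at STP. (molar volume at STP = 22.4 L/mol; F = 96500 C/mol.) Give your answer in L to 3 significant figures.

0.267 L

Q = 0.163 A × 14112 s = 2300 C
Moles of electrons = 2300 / 96500 = 0.02383 mol
2Cl⁻ → Cl₂ + 2e⁻, so n(Cl₂) = 0.02383 / 2 = 0.01192 mol
V = 0.01192 × 22.4 = 0.2670 L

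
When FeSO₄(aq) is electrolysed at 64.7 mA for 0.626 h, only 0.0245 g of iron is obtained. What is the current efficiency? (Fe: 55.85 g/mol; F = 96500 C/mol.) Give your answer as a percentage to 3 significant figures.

Q = 0.0647 × 2253.6 = 145.8 C
n(e⁻) = 145.8 / 96500 = 0.001511 mol
Fe²⁺ + 2e⁻ → Fe, so theoretical n(Fe) = 7.555×10^-4 mol → 0.04219 g
Efficiency = 0.0245 / 0.04219 = 0.5807 = 58.1%

58.1%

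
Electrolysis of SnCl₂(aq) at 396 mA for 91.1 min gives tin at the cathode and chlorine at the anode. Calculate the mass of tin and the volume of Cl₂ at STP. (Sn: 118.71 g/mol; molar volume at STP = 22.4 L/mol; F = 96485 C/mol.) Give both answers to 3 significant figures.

Q = 0.396 × 5466 = 2165 C; n(e⁻) = 2165 / 96485 = 0.02244 mol
Cathode: Sn²⁺ + 2e⁻ → Sn → n(Sn) = 0.02244/2 = 0.01122 mol → 1.33 g
Anode: 2Cl⁻ → Cl₂ + 2e⁻ → n(Cl₂) = 0.02244/2 = 0.01122 mol → 0.251 L

1.33 g Sn; 0.251 L Cl₂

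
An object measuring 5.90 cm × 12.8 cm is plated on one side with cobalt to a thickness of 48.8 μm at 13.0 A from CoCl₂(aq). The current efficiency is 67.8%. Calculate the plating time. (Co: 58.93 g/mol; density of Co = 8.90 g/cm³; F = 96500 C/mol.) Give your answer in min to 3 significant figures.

20.3 min

Plated area = 5.90 × 12.8 = 75.52 cm²
Volume = 75.52 × 48.8×10⁻⁴ cm = 0.3685 cm³
m(Co) = 0.3685 × 8.90 = 3.280 g
n(Co) = 3.280 / 58.93 = 0.05566 mol; n(e⁻) = 2 × 0.05566 = 0.1113 mol
Q = 0.1113 × 96500 / 0.678 = 15840 C
t = 15840 / 13.0 = 1218 s = 20.3 min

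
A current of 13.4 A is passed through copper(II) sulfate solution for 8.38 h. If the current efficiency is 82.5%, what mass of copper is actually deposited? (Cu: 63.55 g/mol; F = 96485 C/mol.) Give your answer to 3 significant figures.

110 g

Q = 13.4 × 30168 = 4.043×10^5 C
n(e⁻) = 4.043×10^5 / 96485 = 4.190 mol
Cu²⁺ + 2e⁻ → Cu, so theoretical m(Cu) = 2.095 × 63.55 = 133.1 g
Actual mass = 82.5% × 133.1 = 110 g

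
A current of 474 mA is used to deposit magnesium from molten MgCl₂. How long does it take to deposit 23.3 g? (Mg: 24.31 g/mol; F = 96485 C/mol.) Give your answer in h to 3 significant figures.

108 h

n(Mg) = 23.3 / 24.31 = 0.9585 mol
Mg²⁺ + 2e⁻ → Mg, so n(e⁻) = 2 × 0.9585 = 1.917 mol
Q = 1.917 × 96485 = 1.850×10^5 C
t = Q / I = 1.850×10^5 / 0.474 = 3.903×10^5 s = 108 h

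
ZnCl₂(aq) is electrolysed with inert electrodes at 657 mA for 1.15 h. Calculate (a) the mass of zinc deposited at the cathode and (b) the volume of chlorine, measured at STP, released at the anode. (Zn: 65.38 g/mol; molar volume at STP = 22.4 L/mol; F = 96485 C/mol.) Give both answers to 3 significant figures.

0.922 g Zn; 0.316 L Cl₂

Q = 0.657 × 4140 = 2720 C; n(e⁻) = 2720 / 96485 = 0.02819 mol
Cathode: Zn²⁺ + 2e⁻ → Zn → n(Zn) = 0.02819/2 = 0.01410 mol → 0.922 g
Anode: 2Cl⁻ → Cl₂ + 2e⁻ → n(Cl₂) = 0.02819/2 = 0.01410 mol → 0.316 L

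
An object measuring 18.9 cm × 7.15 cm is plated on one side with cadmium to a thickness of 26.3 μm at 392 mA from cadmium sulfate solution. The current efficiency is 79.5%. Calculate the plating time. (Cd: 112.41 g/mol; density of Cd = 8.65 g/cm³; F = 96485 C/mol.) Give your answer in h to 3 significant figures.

Plated area = 18.9 × 7.15 = 135.1 cm²
Volume = 135.1 × 26.3×10⁻⁴ cm = 0.3553 cm³
m(Cd) = 0.3553 × 8.65 = 3.073 g
n(Cd) = 3.073 / 112.41 = 0.02734 mol; n(e⁻) = 2 × 0.02734 = 0.05468 mol
Q = 0.05468 × 96485 / 0.795 = 6636 C
t = 6636 / 0.392 = 16930 s = 4.70 h

4.70 h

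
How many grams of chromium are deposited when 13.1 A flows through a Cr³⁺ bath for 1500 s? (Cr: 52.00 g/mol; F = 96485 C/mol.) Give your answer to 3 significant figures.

3.53 g

Charge passed = 13.1 × 1500 = 19650 C
n(e⁻) = 19650 / 96485 = 0.2037 mol
Cr³⁺ + 3e⁻ → Cr, so n(Cr) = 0.2037 / 3 = 0.06790 mol
m = 0.06790 × 52.00 = 3.53 g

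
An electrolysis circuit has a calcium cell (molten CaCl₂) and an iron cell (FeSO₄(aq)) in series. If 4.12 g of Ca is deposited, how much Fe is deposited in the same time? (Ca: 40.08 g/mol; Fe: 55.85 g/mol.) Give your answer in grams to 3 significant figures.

n(Ca) = 4.12 / 40.08 = 0.1028 mol
Ca²⁺ + 2e⁻ → Ca, so n(e⁻) = 2 × 0.1028 = 0.2056 mol
Since the cells are in series, n(e⁻) in the Fe cell is also 0.2056 mol.
Fe²⁺ + 2e⁻ → Fe, so n(Fe) = 0.2056 / 2 = 0.1028 mol
m(Fe) = 0.1028 × 55.85 = 5.74 g

5.74 g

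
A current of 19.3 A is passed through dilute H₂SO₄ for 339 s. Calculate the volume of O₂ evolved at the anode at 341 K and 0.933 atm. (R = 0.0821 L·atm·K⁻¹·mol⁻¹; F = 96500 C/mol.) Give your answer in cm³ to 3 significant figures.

Q = 19.3 A × 339 s = 6543 C
n(e⁻) = 6543 / 96500 = 0.06780 mol
2H₂O → O₂ + 4H⁺ + 4e⁻, so n(O₂) = 0.06780 / 4 = 0.01695 mol
V = nRT/P = 0.01695 × 0.0821 × 341 / 0.933 = 0.5086 L
= 509 cm³

509 cm³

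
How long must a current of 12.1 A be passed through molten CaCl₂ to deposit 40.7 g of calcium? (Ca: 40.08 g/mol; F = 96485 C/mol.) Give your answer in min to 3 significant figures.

270 min

n(Ca) = 40.7 / 40.08 = 1.015 mol
Ca²⁺ + 2e⁻ → Ca, so n(e⁻) = 2 × 1.015 = 2.030 mol
Q = 2.030 × 96485 = 1.959×10^5 C
t = Q / I = 1.959×10^5 / 12.1 = 16190 s = 270 min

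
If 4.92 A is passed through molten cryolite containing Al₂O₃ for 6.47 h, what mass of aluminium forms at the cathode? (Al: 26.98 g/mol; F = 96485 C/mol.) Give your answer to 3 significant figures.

Q = It = 4.92 × 23292 = 1.146×10^5 C
Moles of electrons = 1.146×10^5 / 96485 = 1.188 mol
Al³⁺ + 3e⁻ → Al, so n(Al) = 1.188 / 3 = 0.3960 mol
m = 0.3960 × 26.98 = 10.7 g

10.7 g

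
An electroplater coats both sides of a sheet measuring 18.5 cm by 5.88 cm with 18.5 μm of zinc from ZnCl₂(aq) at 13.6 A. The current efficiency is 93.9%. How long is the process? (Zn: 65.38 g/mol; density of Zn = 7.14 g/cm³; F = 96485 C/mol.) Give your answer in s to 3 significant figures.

664 s

Plated area = 2 × 18.5 × 5.88 = 217.6 cm²
Volume = 217.6 × 18.5×10⁻⁴ cm = 0.4026 cm³
m(Zn) = 0.4026 × 7.14 = 2.875 g
n(Zn) = 2.875 / 65.38 = 0.04397 mol; n(e⁻) = 2 × 0.04397 = 0.08794 mol
Q = 0.08794 × 96485 / 0.939 = 9036 C
t = 9036 / 13.6 = 664.4 s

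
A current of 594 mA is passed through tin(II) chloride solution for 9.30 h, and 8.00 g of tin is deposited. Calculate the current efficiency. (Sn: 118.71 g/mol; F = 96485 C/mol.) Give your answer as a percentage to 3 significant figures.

65.4%

Q = 0.594 × 33480 = 19890 C
n(e⁻) = 19890 / 96485 = 0.2061 mol
Sn²⁺ + 2e⁻ → Sn, so theoretical n(Sn) = 0.1031 mol → 12.24 g
Efficiency = 8.00 / 12.24 = 0.6536 = 65.4%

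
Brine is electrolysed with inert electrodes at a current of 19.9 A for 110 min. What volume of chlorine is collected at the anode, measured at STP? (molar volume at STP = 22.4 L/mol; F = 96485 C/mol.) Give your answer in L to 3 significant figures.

15.2 L

Q = 19.9 A × 6600 s = 1.313×10^5 C
n(e⁻) = 1.313×10^5 / 96485 = 1.361 mol
2Cl⁻ → Cl₂ + 2e⁻, so n(Cl₂) = 1.361 / 2 = 0.6805 mol
V = 0.6805 × 22.4 = 15.24 L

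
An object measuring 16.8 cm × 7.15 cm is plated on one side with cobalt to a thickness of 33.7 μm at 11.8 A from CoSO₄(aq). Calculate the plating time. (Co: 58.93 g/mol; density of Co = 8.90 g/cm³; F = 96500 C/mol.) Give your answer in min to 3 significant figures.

16.7 min

Plated area = 16.8 × 7.15 = 120.1 cm²
Volume = 120.1 × 33.7×10⁻⁴ cm = 0.4047 cm³
m(Co) = 0.4047 × 8.90 = 3.602 g
n(Co) = 3.602 / 58.93 = 0.06112 mol; n(e⁻) = 2 × 0.06112 = 0.1222 mol
Q = 0.1222 × 96500 = 11790 C
t = 11790 / 11.8 = 999.2 s = 16.7 min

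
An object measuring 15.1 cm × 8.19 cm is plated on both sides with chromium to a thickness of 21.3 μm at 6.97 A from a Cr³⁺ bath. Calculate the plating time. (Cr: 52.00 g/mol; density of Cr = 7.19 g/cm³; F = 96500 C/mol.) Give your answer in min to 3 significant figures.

50.4 min

Plated area = 2 × 15.1 × 8.19 = 247.3 cm²
Volume = 247.3 × 21.3×10⁻⁴ cm = 0.5267 cm³
m(Cr) = 0.5267 × 7.19 = 3.787 g
n(Cr) = 3.787 / 52.00 = 0.07283 mol; n(e⁻) = 3 × 0.07283 = 0.2185 mol
Q = 0.2185 × 96500 = 21090 C
t = 21090 / 6.97 = 3026 s = 50.4 min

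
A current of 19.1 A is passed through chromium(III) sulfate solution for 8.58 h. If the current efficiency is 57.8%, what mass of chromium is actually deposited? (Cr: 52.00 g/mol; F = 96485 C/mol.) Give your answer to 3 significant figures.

61.3 g

Q = 19.1 × 30888 = 5.900×10^5 C
n(e⁻) = 5.900×10^5 / 96485 = 6.115 mol
Cr³⁺ + 3e⁻ → Cr, so theoretical m(Cr) = 2.038 × 52.00 = 106.0 g
Actual mass = 57.8% × 106.0 = 61.3 g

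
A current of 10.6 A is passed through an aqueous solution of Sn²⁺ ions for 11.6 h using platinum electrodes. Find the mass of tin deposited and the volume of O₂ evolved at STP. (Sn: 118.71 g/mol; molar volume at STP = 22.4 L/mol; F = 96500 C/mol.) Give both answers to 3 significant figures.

Q = 10.6 × 41760 = 4.427×10^5 C; n(e⁻) = 4.427×10^5 / 96500 = 4.588 mol
Cathode: Sn²⁺ + 2e⁻ → Sn → n(Sn) = 4.588/2 = 2.294 mol → 272 g
Anode: 2H₂O → O₂ + 4H⁺ + 4e⁻ → n(O₂) = 4.588/4 = 1.147 mol → 25.7 L

272 g Sn; 25.7 L O₂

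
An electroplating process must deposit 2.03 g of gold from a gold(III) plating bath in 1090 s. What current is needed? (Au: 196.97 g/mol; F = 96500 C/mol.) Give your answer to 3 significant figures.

n(Au) = 2.03 / 196.97 = 0.01031 mol
Au³⁺ + 3e⁻ → Au, so n(e⁻) = 3 × 0.01031 = 0.03093 mol
Q = 0.03093 × 96500 = 2985 C
I = Q / t = 2985 / 1090 s = 2.74 A

2.74 A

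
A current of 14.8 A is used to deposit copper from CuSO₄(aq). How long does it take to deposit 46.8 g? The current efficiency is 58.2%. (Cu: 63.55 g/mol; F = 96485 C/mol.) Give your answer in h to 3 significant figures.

n(Cu) = 46.8 / 63.55 = 0.7364 mol
Cu²⁺ + 2e⁻ → Cu, so n(e⁻) = 2 × 0.7364 = 1.473 mol
Q = 1.473 × 96485 / 0.582 = 2.442×10^5 C
t = Q / I = 2.442×10^5 / 14.8 = 16500 s = 4.58 h

4.58 h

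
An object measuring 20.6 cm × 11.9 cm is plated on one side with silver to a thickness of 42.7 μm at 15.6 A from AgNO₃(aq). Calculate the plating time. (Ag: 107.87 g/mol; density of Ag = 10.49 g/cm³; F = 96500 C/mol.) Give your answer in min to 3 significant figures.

Plated area = 20.6 × 11.9 = 245.1 cm²
Volume = 245.1 × 42.7×10⁻⁴ cm = 1.047 cm³
m(Ag) = 1.047 × 10.49 = 10.98 g
n(Ag) = 10.98 / 107.87 = 0.1018 mol; n(e⁻) = 0.1018 mol
Q = 0.1018 × 96500 = 9824 C
t = 9824 / 15.6 = 629.7 s = 10.5 min

10.5 min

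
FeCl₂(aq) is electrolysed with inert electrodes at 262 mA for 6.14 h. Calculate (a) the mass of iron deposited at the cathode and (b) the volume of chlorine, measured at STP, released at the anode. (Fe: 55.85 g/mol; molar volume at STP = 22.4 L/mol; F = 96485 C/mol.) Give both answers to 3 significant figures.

Q = 0.262 × 22104 = 5791 C; n(e⁻) = 5791 / 96485 = 0.06002 mol
Cathode: Fe²⁺ + 2e⁻ → Fe → n(Fe) = 0.06002/2 = 0.03001 mol → 1.68 g
Anode: 2Cl⁻ → Cl₂ + 2e⁻ → n(Cl₂) = 0.06002/2 = 0.03001 mol → 0.672 L

1.68 g Fe; 0.672 L Cl₂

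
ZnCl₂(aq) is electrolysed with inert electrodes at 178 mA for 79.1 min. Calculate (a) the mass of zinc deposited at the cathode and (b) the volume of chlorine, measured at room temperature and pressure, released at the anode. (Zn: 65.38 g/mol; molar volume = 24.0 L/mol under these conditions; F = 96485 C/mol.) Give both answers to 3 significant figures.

Q = 0.178 × 4746 = 844.8 C; n(e⁻) = 844.8 / 96485 = 0.008756 mol
Cathode: Zn²⁺ + 2e⁻ → Zn → n(Zn) = 0.008756/2 = 0.004378 mol → 0.286 g
Anode: 2Cl⁻ → Cl₂ + 2e⁻ → n(Cl₂) = 0.008756/2 = 0.004378 mol → 0.105 L

0.286 g Zn; 0.105 L Cl₂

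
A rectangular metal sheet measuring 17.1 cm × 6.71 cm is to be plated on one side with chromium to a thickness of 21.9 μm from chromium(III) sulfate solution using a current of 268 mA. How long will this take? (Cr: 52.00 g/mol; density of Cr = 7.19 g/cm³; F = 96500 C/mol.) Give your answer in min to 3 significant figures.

626 min

Plated area = 17.1 × 6.71 = 114.7 cm²
Volume = 114.7 × 21.9×10⁻⁴ cm = 0.2512 cm³
m(Cr) = 0.2512 × 7.19 = 1.806 g
n(Cr) = 1.806 / 52.00 = 0.03473 mol; n(e⁻) = 3 × 0.03473 = 0.1042 mol
Q = 0.1042 × 96500 = 10060 C
t = 10060 / 0.268 = 37540 s = 626 min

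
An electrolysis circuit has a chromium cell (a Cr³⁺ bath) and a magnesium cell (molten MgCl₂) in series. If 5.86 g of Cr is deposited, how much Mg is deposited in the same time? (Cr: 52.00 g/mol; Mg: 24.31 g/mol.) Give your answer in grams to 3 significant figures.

4.11 g

n(Cr) = 5.86 / 52.00 = 0.1127 mol
Cr³⁺ + 3e⁻ → Cr, so n(e⁻) = 3 × 0.1127 = 0.3381 mol
Since the cells are in series, n(e⁻) in the Mg cell is also 0.3381 mol.
Mg²⁺ + 2e⁻ → Mg, so n(Mg) = 0.3381 / 2 = 0.1691 mol
m(Mg) = 0.1691 × 24.31 = 4.11 g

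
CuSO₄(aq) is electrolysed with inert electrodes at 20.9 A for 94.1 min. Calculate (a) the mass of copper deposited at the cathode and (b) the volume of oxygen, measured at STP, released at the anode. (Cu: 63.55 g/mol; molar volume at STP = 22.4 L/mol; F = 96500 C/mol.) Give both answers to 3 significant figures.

Q = 20.9 × 5646 = 1.180×10^5 C; n(e⁻) = 1.180×10^5 / 96500 = 1.223 mol
Cathode: Cu²⁺ + 2e⁻ → Cu → n(Cu) = 1.223/2 = 0.6115 mol → 38.9 g
Anode: 2H₂O → O₂ + 4H⁺ + 4e⁻ → n(O₂) = 1.223/4 = 0.3058 mol → 6.85 L

38.9 g Cu; 6.85 L O₂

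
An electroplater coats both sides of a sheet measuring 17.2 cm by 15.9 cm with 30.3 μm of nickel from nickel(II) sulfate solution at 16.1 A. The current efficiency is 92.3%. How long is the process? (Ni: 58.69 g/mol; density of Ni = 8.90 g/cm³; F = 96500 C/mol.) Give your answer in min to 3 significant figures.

Plated area = 2 × 17.2 × 15.9 = 547.0 cm²
Volume = 547.0 × 30.3×10⁻⁴ cm = 1.657 cm³
m(Ni) = 1.657 × 8.90 = 14.75 g
n(Ni) = 14.75 / 58.69 = 0.2513 mol; n(e⁻) = 2 × 0.2513 = 0.5026 mol
Q = 0.5026 × 96500 / 0.923 = 52550 C
t = 52550 / 16.1 = 3264 s = 54.4 min

54.4 min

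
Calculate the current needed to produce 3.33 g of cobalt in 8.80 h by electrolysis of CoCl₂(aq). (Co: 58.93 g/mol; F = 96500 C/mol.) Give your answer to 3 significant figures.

0.344 A

n(Co) = 3.33 / 58.93 = 0.05651 mol
Co²⁺ + 2e⁻ → Co, so n(e⁻) = 2 × 0.05651 = 0.1130 mol
Q = 0.1130 × 96500 = 10900 C
I = Q / t = 10900 / 31680 s = 0.344 A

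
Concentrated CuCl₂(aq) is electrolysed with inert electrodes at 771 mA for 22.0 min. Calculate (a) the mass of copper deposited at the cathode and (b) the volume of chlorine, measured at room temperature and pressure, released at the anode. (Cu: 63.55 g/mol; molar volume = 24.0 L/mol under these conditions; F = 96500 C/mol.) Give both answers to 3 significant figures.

Q = 0.771 × 1320 = 1018 C; n(e⁻) = 1018 / 96500 = 0.01055 mol
Cathode: Cu²⁺ + 2e⁻ → Cu → n(Cu) = 0.01055/2 = 0.005275 mol → 0.335 g
Anode: 2Cl⁻ → Cl₂ + 2e⁻ → n(Cl₂) = 0.01055/2 = 0.005275 mol → 0.127 L

0.335 g Cu; 0.127 L Cl₂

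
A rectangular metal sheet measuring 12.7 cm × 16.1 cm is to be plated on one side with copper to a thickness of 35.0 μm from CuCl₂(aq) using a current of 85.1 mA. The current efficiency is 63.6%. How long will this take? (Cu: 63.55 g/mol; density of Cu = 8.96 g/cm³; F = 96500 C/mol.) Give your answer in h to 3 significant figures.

99.9 h

Plated area = 12.7 × 16.1 = 204.5 cm²
Volume = 204.5 × 35.0×10⁻⁴ cm = 0.7158 cm³
m(Cu) = 0.7158 × 8.96 = 6.414 g
n(Cu) = 6.414 / 63.55 = 0.1009 mol; n(e⁻) = 2 × 0.1009 = 0.2018 mol
Q = 0.2018 × 96500 / 0.636 = 30620 C
t = 30620 / 0.0851 = 3.598×10^5 s = 99.9 h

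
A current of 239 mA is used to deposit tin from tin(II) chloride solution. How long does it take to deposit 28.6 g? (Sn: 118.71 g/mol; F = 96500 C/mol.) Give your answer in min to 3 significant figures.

n(Sn) = 28.6 / 118.71 = 0.2409 mol
Sn²⁺ + 2e⁻ → Sn, so n(e⁻) = 2 × 0.2409 = 0.4818 mol
Q = 0.4818 × 96500 = 46490 C
t = Q / I = 46490 / 0.239 = 1.945×10^5 s = 3240 min

3240 min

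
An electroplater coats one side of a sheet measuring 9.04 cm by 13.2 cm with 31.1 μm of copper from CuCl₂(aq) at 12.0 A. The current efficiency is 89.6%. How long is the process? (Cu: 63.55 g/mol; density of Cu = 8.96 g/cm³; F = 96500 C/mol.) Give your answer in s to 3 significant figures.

939 s

Plated area = 9.04 × 13.2 = 119.3 cm²
Volume = 119.3 × 31.1×10⁻⁴ cm = 0.3710 cm³
m(Cu) = 0.3710 × 8.96 = 3.324 g
n(Cu) = 3.324 / 63.55 = 0.05231 mol; n(e⁻) = 2 × 0.05231 = 0.1046 mol
Q = 0.1046 × 96500 / 0.896 = 11270 C
t = 11270 / 12.0 = 939.2 s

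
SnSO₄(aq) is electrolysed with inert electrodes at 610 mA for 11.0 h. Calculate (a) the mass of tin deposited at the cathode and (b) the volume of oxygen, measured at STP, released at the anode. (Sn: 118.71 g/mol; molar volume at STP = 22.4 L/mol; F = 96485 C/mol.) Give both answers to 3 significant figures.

Q = 0.610 × 39600 = 24160 C; n(e⁻) = 24160 / 96485 = 0.2504 mol
Cathode: Sn²⁺ + 2e⁻ → Sn → n(Sn) = 0.2504/2 = 0.1252 mol → 14.9 g
Anode: 2H₂O → O₂ + 4H⁺ + 4e⁻ → n(O₂) = 0.2504/4 = 0.06260 mol → 1.40 L

14.9 g Sn; 1.40 L O₂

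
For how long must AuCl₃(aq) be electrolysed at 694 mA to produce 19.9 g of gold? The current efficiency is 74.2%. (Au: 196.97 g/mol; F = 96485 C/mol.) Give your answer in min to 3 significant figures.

n(Au) = 19.9 / 196.97 = 0.1010 mol
Au³⁺ + 3e⁻ → Au, so n(e⁻) = 3 × 0.1010 = 0.3030 mol
Q = 0.3030 × 96485 / 0.742 = 39400 C
t = Q / I = 39400 / 0.694 = 56770 s = 946 min

946 min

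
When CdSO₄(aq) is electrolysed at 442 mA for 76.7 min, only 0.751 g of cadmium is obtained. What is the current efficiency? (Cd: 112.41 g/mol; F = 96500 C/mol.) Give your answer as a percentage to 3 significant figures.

63.4%

Q = 0.442 × 4602 = 2034 C
n(e⁻) = 2034 / 96500 = 0.02108 mol
Cd²⁺ + 2e⁻ → Cd, so theoretical n(Cd) = 0.01054 mol → 1.185 g
Efficiency = 0.751 / 1.185 = 0.6338 = 63.4%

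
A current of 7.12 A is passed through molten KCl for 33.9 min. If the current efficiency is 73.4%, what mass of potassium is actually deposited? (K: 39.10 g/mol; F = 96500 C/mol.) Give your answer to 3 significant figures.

4.31 g

Q = 7.12 × 2034 = 14480 C
n(e⁻) = 14480 / 96500 = 0.1501 mol
K⁺ + e⁻ → K, so theoretical m(K) = 0.1501 × 39.10 = 5.869 g
Actual mass = 73.4% × 5.869 = 4.31 g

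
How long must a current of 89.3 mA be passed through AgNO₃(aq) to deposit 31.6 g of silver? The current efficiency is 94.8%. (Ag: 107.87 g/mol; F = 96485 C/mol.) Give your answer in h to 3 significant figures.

92.7 h

n(Ag) = 31.6 / 107.87 = 0.2929 mol
Ag⁺ + e⁻ → Ag, so n(e⁻) = 0.2929 mol
Q = 0.2929 × 96485 / 0.948 = 29810 C
t = Q / I = 29810 / 0.0893 = 3.338×10^5 s = 92.7 h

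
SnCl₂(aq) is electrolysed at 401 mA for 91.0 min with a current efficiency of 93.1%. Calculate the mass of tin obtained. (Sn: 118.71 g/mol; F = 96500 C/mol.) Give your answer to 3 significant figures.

Q = 0.401 × 5460 = 2189 C
n(e⁻) = 2189 / 96500 = 0.02268 mol
Sn²⁺ + 2e⁻ → Sn, so theoretical m(Sn) = 0.01134 × 118.71 = 1.346 g
Actual mass = 93.1% × 1.346 = 1.25 g

1.25 g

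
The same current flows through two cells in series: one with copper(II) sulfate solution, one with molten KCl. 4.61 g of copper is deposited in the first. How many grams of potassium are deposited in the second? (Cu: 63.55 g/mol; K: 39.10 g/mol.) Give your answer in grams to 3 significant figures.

n(Cu) = 4.61 / 63.55 = 0.07254 mol
Cu²⁺ + 2e⁻ → Cu, so n(e⁻) = 2 × 0.07254 = 0.1451 mol
The cells are in series, so the same charge (and hence the same n(e⁻) = 0.1451 mol) passes through both.
K⁺ + e⁻ → K, so n(K) = 0.1451 mol
m(K) = 0.1451 × 39.10 = 5.67 g

5.67 g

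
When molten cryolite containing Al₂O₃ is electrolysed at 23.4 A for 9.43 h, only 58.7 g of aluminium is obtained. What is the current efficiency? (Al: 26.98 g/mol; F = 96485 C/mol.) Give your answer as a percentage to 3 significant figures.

79.3%

Q = 23.4 × 33948 = 7.944×10^5 C
n(e⁻) = 7.944×10^5 / 96485 = 8.233 mol
Al³⁺ + 3e⁻ → Al, so theoretical n(Al) = 2.744 mol → 74.03 g
Efficiency = 58.7 / 74.03 = 0.7929 = 79.3%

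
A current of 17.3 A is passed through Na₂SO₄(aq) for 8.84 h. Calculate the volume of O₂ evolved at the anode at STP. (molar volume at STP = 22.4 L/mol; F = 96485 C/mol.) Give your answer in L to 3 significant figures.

32.0 L

Charge passed = 17.3 × 31824 = 5.506×10^5 C
n(e⁻) = Q/F = 5.506×10^5/96485 = 5.707 mol
2H₂O → O₂ + 4H⁺ + 4e⁻, so n(O₂) = 5.707 / 4 = 1.427 mol
V = 1.427 × 22.4 = 31.96 L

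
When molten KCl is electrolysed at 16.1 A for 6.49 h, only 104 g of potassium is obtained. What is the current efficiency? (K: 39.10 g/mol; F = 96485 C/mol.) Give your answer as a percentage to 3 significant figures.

68.2%

Q = 16.1 × 23364 = 3.762×10^5 C
n(e⁻) = 3.762×10^5 / 96485 = 3.899 mol
K⁺ + e⁻ → K, so theoretical n(K) = 3.899 mol → 152.5 g
Efficiency = 104 / 152.5 = 0.6820 = 68.2%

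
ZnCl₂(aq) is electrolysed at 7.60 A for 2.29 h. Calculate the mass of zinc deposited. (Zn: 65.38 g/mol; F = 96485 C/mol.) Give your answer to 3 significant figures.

Q = 7.60 A × 8244 s = 62650 C
n(e⁻) = 62650 / 96485 = 0.6493 mol
Zn²⁺ + 2e⁻ → Zn, so n(Zn) = 0.6493 / 2 = 0.3247 mol
m = 0.3247 × 65.38 = 21.2 g

21.2 g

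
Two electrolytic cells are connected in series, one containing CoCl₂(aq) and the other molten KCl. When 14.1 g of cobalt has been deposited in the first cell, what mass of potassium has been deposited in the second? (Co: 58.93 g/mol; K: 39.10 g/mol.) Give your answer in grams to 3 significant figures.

n(Co) = 14.1 / 58.93 = 0.2393 mol
Co²⁺ + 2e⁻ → Co, so n(e⁻) = 2 × 0.2393 = 0.4786 mol
In series, the same 0.4786 mol of electrons flows through the second cell.
K⁺ + e⁻ → K, so n(K) = 0.4786 mol
m(K) = 0.4786 × 39.10 = 18.7 g

18.7 g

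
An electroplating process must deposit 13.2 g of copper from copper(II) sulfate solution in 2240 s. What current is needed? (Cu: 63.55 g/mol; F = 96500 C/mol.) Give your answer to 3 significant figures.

17.9 A

n(Cu) = 13.2 / 63.55 = 0.2077 mol
Cu²⁺ + 2e⁻ → Cu, so n(e⁻) = 2 × 0.2077 = 0.4154 mol
Q = 0.4154 × 96500 = 40090 C
I = Q / t = 40090 / 2240 s = 17.9 A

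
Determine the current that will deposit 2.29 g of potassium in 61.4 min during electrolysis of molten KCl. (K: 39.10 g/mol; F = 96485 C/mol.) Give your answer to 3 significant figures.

1.53 A

n(K) = 2.29 / 39.10 = 0.05857 mol
K⁺ + e⁻ → K, so n(e⁻) = 0.05857 mol
Q = 0.05857 × 96485 = 5651 C
I = Q / t = 5651 / 3684 s = 1.53 A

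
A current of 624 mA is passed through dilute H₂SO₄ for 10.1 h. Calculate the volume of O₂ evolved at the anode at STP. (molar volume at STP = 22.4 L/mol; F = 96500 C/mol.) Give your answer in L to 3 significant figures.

Charge passed = 0.624 × 36360 = 22690 C
Moles of electrons = 22690 / 96500 = 0.2351 mol
2H₂O → O₂ + 4H⁺ + 4e⁻, so n(O₂) = 0.2351 / 4 = 0.05878 mol
V = 0.05878 × 22.4 = 1.317 L

1.32 L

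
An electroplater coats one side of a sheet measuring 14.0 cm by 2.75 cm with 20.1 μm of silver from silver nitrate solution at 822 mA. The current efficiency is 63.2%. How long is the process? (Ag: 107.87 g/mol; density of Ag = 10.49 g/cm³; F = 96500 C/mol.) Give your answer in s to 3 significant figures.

1400 s

Plated area = 14.0 × 2.75 = 38.50 cm²
Volume = 38.50 × 20.1×10⁻⁴ cm = 0.07739 cm³
m(Ag) = 0.07739 × 10.49 = 0.8118 g
n(Ag) = 0.8118 / 107.87 = 0.007526 mol; n(e⁻) = 0.007526 mol
Q = 0.007526 × 96500 / 0.632 = 1149 C
t = 1149 / 0.822 = 1398 s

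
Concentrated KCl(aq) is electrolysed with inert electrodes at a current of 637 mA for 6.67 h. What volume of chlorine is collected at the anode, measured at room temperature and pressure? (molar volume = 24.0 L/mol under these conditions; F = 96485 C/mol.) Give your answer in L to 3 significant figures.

1.90 L

Charge passed = 0.637 × 24012 = 15300 C
n(e⁻) = 15300 / 96485 = 0.1586 mol
2Cl⁻ → Cl₂ + 2e⁻, so n(Cl₂) = 0.1586 / 2 = 0.07930 mol
V = 0.07930 × 24.0 = 1.903 L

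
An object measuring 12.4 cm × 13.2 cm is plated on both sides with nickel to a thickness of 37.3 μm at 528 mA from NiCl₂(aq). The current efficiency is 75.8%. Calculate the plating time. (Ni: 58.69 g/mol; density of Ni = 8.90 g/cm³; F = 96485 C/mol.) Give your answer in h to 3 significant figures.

Plated area = 2 × 12.4 × 13.2 = 327.4 cm²
Volume = 327.4 × 37.3×10⁻⁴ cm = 1.221 cm³
m(Ni) = 1.221 × 8.90 = 10.87 g
n(Ni) = 10.87 / 58.69 = 0.1852 mol; n(e⁻) = 2 × 0.1852 = 0.3704 mol
Q = 0.3704 × 96485 / 0.758 = 47150 C
t = 47150 / 0.528 = 89300 s = 24.8 h

24.8 h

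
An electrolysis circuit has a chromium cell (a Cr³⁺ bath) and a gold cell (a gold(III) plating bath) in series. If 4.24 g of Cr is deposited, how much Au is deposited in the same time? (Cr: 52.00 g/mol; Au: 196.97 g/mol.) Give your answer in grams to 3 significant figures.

n(Cr) = 4.24 / 52.00 = 0.08154 mol
Cr³⁺ + 3e⁻ → Cr, so n(e⁻) = 3 × 0.08154 = 0.2446 mol
Same current for the same time ⇒ same n(e⁻) = 0.2446 mol in both cells.
Au³⁺ + 3e⁻ → Au, so n(Au) = 0.2446 / 3 = 0.08153 mol
m(Au) = 0.08153 × 196.97 = 16.1 g

16.1 g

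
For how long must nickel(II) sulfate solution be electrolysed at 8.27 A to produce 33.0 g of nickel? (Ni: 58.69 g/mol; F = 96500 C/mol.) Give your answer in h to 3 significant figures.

n(Ni) = 33.0 / 58.69 = 0.5623 mol
Ni²⁺ + 2e⁻ → Ni, so n(e⁻) = 2 × 0.5623 = 1.125 mol
Q = 1.125 × 96500 = 1.086×10^5 C
t = Q / I = 1.086×10^5 / 8.27 = 13130 s = 3.65 h

3.65 h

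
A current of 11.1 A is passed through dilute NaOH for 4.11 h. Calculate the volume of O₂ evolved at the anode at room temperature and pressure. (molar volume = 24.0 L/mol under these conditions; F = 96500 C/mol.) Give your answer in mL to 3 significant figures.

10200 mL

Q = It = 11.1 × 14796 = 1.642×10^5 C
n(e⁻) = 1.642×10^5 / 96500 = 1.702 mol
2H₂O → O₂ + 4H⁺ + 4e⁻, so n(O₂) = 1.702 / 4 = 0.4255 mol
V = 0.4255 × 24.0 = 10.21 L
= 10200 mL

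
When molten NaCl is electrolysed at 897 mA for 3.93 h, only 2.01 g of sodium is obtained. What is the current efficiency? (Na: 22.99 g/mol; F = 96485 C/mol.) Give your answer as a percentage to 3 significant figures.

Q = 0.897 × 14148 = 12690 C
n(e⁻) = 12690 / 96485 = 0.1315 mol
Na⁺ + e⁻ → Na, so theoretical n(Na) = 0.1315 mol → 3.023 g
Efficiency = 2.01 / 3.023 = 0.6649 = 66.5%

66.5%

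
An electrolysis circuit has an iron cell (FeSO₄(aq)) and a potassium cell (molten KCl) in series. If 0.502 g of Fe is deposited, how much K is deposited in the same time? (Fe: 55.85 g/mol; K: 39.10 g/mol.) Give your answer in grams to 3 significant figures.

n(Fe) = 0.502 / 55.85 = 0.008988 mol
Fe²⁺ + 2e⁻ → Fe, so n(e⁻) = 2 × 0.008988 = 0.01798 mol
The cells are in series, so the same charge (and hence the same n(e⁻) = 0.01798 mol) passes through both.
K⁺ + e⁻ → K, so n(K) = 0.01798 mol
m(K) = 0.01798 × 39.10 = 0.703 g

0.703 g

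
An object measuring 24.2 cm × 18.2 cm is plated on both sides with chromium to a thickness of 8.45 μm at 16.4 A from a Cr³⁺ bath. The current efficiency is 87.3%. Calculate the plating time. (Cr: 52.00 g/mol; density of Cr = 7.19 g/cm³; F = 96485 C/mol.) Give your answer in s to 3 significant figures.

2080 s

Plated area = 2 × 24.2 × 18.2 = 880.9 cm²
Volume = 880.9 × 8.45×10⁻⁴ cm = 0.7444 cm³
m(Cr) = 0.7444 × 7.19 = 5.352 g
n(Cr) = 5.352 / 52.00 = 0.1029 mol; n(e⁻) = 3 × 0.1029 = 0.3087 mol
Q = 0.3087 × 96485 / 0.873 = 34120 C
t = 34120 / 16.4 = 2080 s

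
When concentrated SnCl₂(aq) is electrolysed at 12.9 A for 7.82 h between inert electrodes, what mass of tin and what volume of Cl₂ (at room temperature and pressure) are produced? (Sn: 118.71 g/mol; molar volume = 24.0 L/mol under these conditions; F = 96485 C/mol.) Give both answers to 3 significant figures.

223 g Sn; 45.2 L Cl₂

Q = 12.9 × 28152 = 3.632×10^5 C; n(e⁻) = 3.632×10^5 / 96485 = 3.764 mol
Cathode: Sn²⁺ + 2e⁻ → Sn → n(Sn) = 3.764/2 = 1.882 mol → 223 g
Anode: 2Cl⁻ → Cl₂ + 2e⁻ → n(Cl₂) = 3.764/2 = 1.882 mol → 45.2 L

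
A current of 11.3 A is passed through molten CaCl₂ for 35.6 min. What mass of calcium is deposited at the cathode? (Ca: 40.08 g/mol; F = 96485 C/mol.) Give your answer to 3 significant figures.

Q = It = 11.3 × 2136 = 24140 C
Moles of electrons = 24140 / 96485 = 0.2502 mol
Ca²⁺ + 2e⁻ → Ca, so n(Ca) = 0.2502 / 2 = 0.1251 mol
m = 0.1251 × 40.08 = 5.01 g

5.01 g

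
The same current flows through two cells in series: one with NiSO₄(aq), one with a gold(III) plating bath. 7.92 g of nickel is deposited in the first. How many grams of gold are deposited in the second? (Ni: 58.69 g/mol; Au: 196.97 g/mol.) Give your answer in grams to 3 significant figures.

n(Ni) = 7.92 / 58.69 = 0.1349 mol
Ni²⁺ + 2e⁻ → Ni, so n(e⁻) = 2 × 0.1349 = 0.2698 mol
In series, the same 0.2698 mol of electrons flows through the second cell.
Au³⁺ + 3e⁻ → Au, so n(Au) = 0.2698 / 3 = 0.08993 mol
m(Au) = 0.08993 × 196.97 = 17.7 g

17.7 g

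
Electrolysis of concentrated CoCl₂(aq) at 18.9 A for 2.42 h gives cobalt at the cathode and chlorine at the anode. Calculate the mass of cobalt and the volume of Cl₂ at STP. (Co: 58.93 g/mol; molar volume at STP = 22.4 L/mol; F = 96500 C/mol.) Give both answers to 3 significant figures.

Q = 18.9 × 8712 = 1.647×10^5 C; n(e⁻) = 1.647×10^5 / 96500 = 1.707 mol
Cathode: Co²⁺ + 2e⁻ → Co → n(Co) = 1.707/2 = 0.8535 mol → 50.3 g
Anode: 2Cl⁻ → Cl₂ + 2e⁻ → n(Cl₂) = 1.707/2 = 0.8535 mol → 19.1 L

50.3 g Co; 19.1 L Cl₂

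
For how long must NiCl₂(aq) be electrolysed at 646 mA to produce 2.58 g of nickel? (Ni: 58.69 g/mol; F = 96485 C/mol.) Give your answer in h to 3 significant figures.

3.65 h

n(Ni) = 2.58 / 58.69 = 0.04396 mol
Ni²⁺ + 2e⁻ → Ni, so n(e⁻) = 2 × 0.04396 = 0.08792 mol
Q = 0.08792 × 96485 = 8483 C
t = Q / I = 8483 / 0.646 = 13130 s = 3.65 h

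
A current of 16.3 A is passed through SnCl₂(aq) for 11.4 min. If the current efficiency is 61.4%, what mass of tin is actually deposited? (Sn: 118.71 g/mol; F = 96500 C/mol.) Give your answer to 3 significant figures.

4.21 g

Q = 16.3 × 684 = 11150 C
n(e⁻) = 11150 / 96500 = 0.1155 mol
Sn²⁺ + 2e⁻ → Sn, so theoretical m(Sn) = 0.05775 × 118.71 = 6.856 g
Actual mass = 61.4% × 6.856 = 4.21 g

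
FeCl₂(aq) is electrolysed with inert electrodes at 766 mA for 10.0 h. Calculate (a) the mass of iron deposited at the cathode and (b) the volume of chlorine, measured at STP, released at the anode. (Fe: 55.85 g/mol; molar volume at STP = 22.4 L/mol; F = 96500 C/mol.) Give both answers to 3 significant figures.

7.98 g Fe; 3.20 L Cl₂

Q = 0.766 × 36000 = 27580 C; n(e⁻) = 27580 / 96500 = 0.2858 mol
Cathode: Fe²⁺ + 2e⁻ → Fe → n(Fe) = 0.2858/2 = 0.1429 mol → 7.98 g
Anode: 2Cl⁻ → Cl₂ + 2e⁻ → n(Cl₂) = 0.2858/2 = 0.1429 mol → 3.20 L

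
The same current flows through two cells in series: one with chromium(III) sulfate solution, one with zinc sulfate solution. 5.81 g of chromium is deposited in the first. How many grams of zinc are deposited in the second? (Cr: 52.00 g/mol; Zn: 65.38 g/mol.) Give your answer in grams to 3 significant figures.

n(Cr) = 5.81 / 52.00 = 0.1117 mol
Cr³⁺ + 3e⁻ → Cr, so n(e⁻) = 3 × 0.1117 = 0.3351 mol
In series, the same 0.3351 mol of electrons flows through the second cell.
Zn²⁺ + 2e⁻ → Zn, so n(Zn) = 0.3351 / 2 = 0.1676 mol
m(Zn) = 0.1676 × 65.38 = 11.0 g

11.0 g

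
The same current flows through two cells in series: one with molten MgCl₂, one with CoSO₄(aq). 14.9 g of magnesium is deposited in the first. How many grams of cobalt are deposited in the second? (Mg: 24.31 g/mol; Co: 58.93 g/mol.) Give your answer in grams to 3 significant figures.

36.1 g

n(Mg) = 14.9 / 24.31 = 0.6129 mol
Mg²⁺ + 2e⁻ → Mg, so n(e⁻) = 2 × 0.6129 = 1.226 mol
The cells are in series, so the same charge (and hence the same n(e⁻) = 1.226 mol) passes through both.
Co²⁺ + 2e⁻ → Co, so n(Co) = 1.226 / 2 = 0.6130 mol
m(Co) = 0.6130 × 58.93 = 36.1 g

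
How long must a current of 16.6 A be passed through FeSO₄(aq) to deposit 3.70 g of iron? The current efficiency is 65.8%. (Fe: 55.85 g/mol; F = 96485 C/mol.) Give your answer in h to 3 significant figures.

n(Fe) = 3.70 / 55.85 = 0.06625 mol
Fe²⁺ + 2e⁻ → Fe, so n(e⁻) = 2 × 0.06625 = 0.1325 mol
Q = 0.1325 × 96485 / 0.658 = 19430 C
t = Q / I = 19430 / 16.6 = 1170 s = 0.325 h

0.325 h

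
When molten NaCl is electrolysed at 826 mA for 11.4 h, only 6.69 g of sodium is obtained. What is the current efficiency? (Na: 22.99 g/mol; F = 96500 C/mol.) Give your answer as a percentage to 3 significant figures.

82.8%

Q = 0.826 × 41040 = 33900 C
n(e⁻) = 33900 / 96500 = 0.3513 mol
Na⁺ + e⁻ → Na, so theoretical n(Na) = 0.3513 mol → 8.076 g
Efficiency = 6.69 / 8.076 = 0.8284 = 82.8%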